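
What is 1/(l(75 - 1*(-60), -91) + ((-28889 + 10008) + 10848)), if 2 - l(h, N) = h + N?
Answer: -1/8075 ≈ -0.00012384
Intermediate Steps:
l(h, N) = 2 - N - h (l(h, N) = 2 - (h + N) = 2 - (N + h) = 2 + (-N - h) = 2 - N - h)
1/(l(75 - 1*(-60), -91) + ((-28889 + 10008) + 10848)) = 1/((2 - 1*(-91) - (75 - 1*(-60))) + ((-28889 + 10008) + 10848)) = 1/((2 + 91 - (75 + 60)) + (-18881 + 10848)) = 1/((2 + 91 - 1*135) - 8033) = 1/((2 + 91 - 135) - 8033) = 1/(-42 - 8033) = 1/(-8075) = -1/8075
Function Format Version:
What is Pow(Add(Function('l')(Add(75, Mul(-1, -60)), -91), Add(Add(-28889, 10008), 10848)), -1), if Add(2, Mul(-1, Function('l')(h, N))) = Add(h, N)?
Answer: Rational(-1, 8075) ≈ -0.00012384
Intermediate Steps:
Function('l')(h, N) = Add(2, Mul(-1, N), Mul(-1, h)) (Function('l')(h, N) = Add(2, Mul(-1, Add(h, N))) = Add(2, Mul(-1, Add(N, h))) = Add(2, Add(Mul(-1, N), Mul(-1, h))) = Add(2, Mul(-1, N), Mul(-1, h)))
Pow(Add(Function('l')(Add(75, Mul(-1, -60)), -91), Add(Add(-28889, 10008), 10848)), -1) = Pow(Add(Add(2, Mul(-1, -91), Mul(-1, Add(75, Mul(-1, -60)))), Add(Add(-28889, 10008), 10848)), -1) = Pow(Add(Add(2, 91, Mul(-1, Add(75, 60))), Add(-18881, 10848)), -1) = Pow(Add(Add(2, 91, Mul(-1, 135)), -8033), -1) = Pow(Add(Add(2, 91, -135), -8033), -1) = Pow(Add(-42, -8033), -1) = Pow(-8075, -1) = Rational(-1, 8075)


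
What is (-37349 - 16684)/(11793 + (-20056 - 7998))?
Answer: 7719/2323 ≈ 3.3229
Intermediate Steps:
(-37349 - 16684)/(11793 + (-20056 - 7998)) = -54033/(11793 - 28054) = -54033/(-16261) = -54033*(-1/16261) = 7719/2323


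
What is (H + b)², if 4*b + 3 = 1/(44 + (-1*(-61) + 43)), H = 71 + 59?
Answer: 5854851289/350464 ≈ 16706.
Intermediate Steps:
H = 130
b = -443/592 (b = -¾ + 1/(4*(44 + (-1*(-61) + 43))) = -¾ + 1/(4*(44 + (61 + 43))) = -¾ + 1/(4*(44 + 104)) = -¾ + (¼)/148 = -¾ + (¼)*(1/148) = -¾ + 1/592 = -443/592 ≈ -0.74831)
(H + b)² = (130 - 443/592)² = (76517/592)² = 5854851289/350464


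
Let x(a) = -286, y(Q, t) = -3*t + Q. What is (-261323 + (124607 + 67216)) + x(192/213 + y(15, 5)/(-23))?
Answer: -69786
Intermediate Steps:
y(Q, t) = Q - 3*t
(-261323 + (124607 + 67216)) + x(192/213 + y(15, 5)/(-23)) = (-261323 + (124607 + 67216)) - 286 = (-261323 + 191823) - 286 = -69500 - 286 = -69786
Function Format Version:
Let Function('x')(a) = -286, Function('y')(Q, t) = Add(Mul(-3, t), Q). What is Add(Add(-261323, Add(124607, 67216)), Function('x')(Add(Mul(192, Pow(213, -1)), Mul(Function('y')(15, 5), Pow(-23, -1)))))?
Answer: -69786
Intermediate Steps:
Function('y')(Q, t) = Add(Q, Mul(-3, t))
Add(Add(-261323, Add(124607, 67216)), Function('x')(Add(Mul(192, Pow(213, -1)), Mul(Function('y')(15, 5), Pow(-23, -1))))) = Add(Add(-261323, Add(124607, 67216)), -286) = Add(Add(-261323, 191823), -286) = Add(-69500, -286) = -69786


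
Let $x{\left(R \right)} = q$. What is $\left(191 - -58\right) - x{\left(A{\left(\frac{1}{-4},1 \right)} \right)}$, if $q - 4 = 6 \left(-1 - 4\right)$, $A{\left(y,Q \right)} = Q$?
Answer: $275$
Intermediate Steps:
$q = -26$ ($q = 4 + 6 \left(-1 - 4\right) = 4 + 6 \left(-5\right) = 4 - 30 = -26$)
$x{\left(R \right)} = -26$
$\left(191 - -58\right) - x{\left(A{\left(\frac{1}{-4},1 \right)} \right)} = \left(191 - -58\right) - -26 = \left(191 + 58\right) + 26 = 249 + 26 = 275$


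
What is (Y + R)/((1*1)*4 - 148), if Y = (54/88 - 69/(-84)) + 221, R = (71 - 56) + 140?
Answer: -19375/7392 ≈ -2.6211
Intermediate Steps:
R = 155 (R = 15 + 140 = 155)
Y = 34255/154 (Y = (54*(1/88) - 69*(-1/84)) + 221 = (27/44 + 23/28) + 221 = 221/154 + 221 = 34255/154 ≈ 222.44)
(Y + R)/((1*1)*4 - 148) = (34255/154 + 155)/((1*1)*4 - 148) = 58125/(154*(1*4 - 148)) = 58125/(154*(4 - 148)) = (58125/154)/(-144) = (58125/154)*(-1/144) = -19375/7392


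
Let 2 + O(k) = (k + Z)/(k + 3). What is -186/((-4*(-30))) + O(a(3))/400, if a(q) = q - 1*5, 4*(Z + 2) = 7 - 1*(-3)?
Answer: -1247/800 ≈ -1.5588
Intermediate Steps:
Z = 1/2 (Z = -2 + (7 - 1*(-3))/4 = -2 + (7 + 3)/4 = -2 + (1/4)*10 = -2 + 5/2 = 1/2 ≈ 0.50000)
a(q) = -5 + q (a(q) = q - 5 = -5 + q)
O(k) = -2 + (1/2 + k)/(3 + k) (O(k) = -2 + (k + 1/2)/(k + 3) = -2 + (1/2 + k)/(3 + k))
-186/((-4*(-30))) + O(a(3))/400 = -186/((-4*(-30))) + ((-11/2 - (-5 + 3))/(3 + (-5 + 3)))/400 = -186/120 + ((-11/2 - 1*(-2))/(3 - 2))*(1/400) = -186*1/120 + ((-11/2 + 2)/1)*(1/400) = -31/20 + (1*(-7/2))*(1/400) = -31/20 - 7/2*1/400 = -31/20 - 7/800 = -1247/800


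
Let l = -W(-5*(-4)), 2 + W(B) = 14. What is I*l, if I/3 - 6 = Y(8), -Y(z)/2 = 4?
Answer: 72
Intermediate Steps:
Y(z) = -8 (Y(z) = -2*4 = -8)
W(B) = 12 (W(B) = -2 + 14 = 12)
I = -6 (I = 18 + 3*(-8) = 18 - 24 = -6)
l = -12 (l = -1*12 = -12)
I*l = -6*(-12) = 72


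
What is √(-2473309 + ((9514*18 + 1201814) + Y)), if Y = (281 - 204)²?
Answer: I*√1094314 ≈ 1046.1*I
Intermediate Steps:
Y = 5929 (Y = 77² = 5929)
√(-2473309 + ((9514*18 + 1201814) + Y)) = √(-2473309 + ((9514*18 + 1201814) + 5929)) = √(-2473309 + ((171252 + 1201814) + 5929)) = √(-2473309 + (1373066 + 5929)) = √(-2473309 + 1378995) = √(-1094314) = I*√1094314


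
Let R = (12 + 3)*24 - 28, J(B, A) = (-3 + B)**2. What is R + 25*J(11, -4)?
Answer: 1932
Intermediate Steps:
R = 332 (R = 15*24 - 28 = 360 - 28 = 332)
R + 25*J(11, -4) = 332 + 25*(-3 + 11)**2 = 332 + 25*8**2 = 332 + 25*64 = 332 + 1600 = 1932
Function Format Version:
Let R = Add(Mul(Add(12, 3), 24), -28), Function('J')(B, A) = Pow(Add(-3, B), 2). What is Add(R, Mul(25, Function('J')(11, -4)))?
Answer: 1932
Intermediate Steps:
R = 332 (R = Add(Mul(15, 24), -28) = Add(360, -28) = 332)
Add(R, Mul(25, Function('J')(11, -4))) = Add(332, Mul(25, Pow(Add(-3, 11), 2))) = Add(332, Mul(25, Pow(8, 2))) = Add(332, Mul(25, 64)) = Add(332, 1600) = 1932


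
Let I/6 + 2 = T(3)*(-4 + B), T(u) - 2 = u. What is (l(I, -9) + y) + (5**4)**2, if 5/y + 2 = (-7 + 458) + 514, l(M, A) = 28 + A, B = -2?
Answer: 376190177/963 ≈ 3.9064e+5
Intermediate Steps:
T(u) = 2 + u
I = -192 (I = -12 + 6*((2 + 3)*(-4 - 2)) = -12 + 6*(5*(-6)) = -12 + 6*(-30) = -12 - 180 = -192)
y = 5/963 (y = 5/(-2 + ((-7 + 458) + 514)) = 5/(-2 + (451 + 514)) = 5/(-2 + 965) = 5/963 ≈ 0.0051921)
(l(I, -9) + y) + (5**4)**2 = ((28 - 9) + 5/963) + (5**4)**2 = (19 + 5/963) + 625**2 = 18302/963 + 390625 = 376190177/963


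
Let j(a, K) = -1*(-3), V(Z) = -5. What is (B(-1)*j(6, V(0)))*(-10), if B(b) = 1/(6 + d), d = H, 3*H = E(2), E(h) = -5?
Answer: -90/13 ≈ -6.9231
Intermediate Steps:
j(a, K) = 3
H = -5/3 (H = (1/3)*(-5) = -5/3 ≈ -1.6667)
d = -5/3 ≈ -1.6667
B(b) = 3/13 (B(b) = 1/(6 - 5/3) = 1/(13/3) = 3/13)
(B(-1)*j(6, V(0)))*(-10) = ((3/13)*3)*(-10) = (9/13)*(-10) = -90/13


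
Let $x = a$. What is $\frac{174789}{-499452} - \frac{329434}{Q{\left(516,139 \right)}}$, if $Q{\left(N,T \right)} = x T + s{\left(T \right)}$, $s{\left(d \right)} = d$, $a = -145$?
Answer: $\frac{6709912231}{416542968} \approx 16.109$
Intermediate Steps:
$x = -145$
$Q{\left(N,T \right)} = - 144 T$ ($Q{\left(N,T \right)} = - 145 T + T = - 144 T$)
$\frac{174789}{-499452} - \frac{329434}{Q{\left(516,139 \right)}} = \frac{174789}{-499452} - \frac{329434}{\left(-144\right) 139} = 174789 \left(- \frac{1}{499452}\right) - \frac{329434}{-20016} = - \frac{58263}{166484} - - \frac{164717}{10008} = - \frac{58263}{166484} + \frac{164717}{10008} = \frac{6709912231}{416542968}$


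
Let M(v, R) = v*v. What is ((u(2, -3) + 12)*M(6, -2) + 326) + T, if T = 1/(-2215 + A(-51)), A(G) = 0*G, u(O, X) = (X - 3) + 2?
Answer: 1360009/2215 ≈ 614.00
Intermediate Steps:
u(O, X) = -1 + X (u(O, X) = (-3 + X) + 2 = -1 + X)
A(G) = 0
M(v, R) = v**2
T = -1/2215 (T = 1/(-2215 + 0) = 1/(-2215) = -1/2215 ≈ -0.00045147)
((u(2, -3) + 12)*M(6, -2) + 326) + T = (((-1 - 3) + 12)*6**2 + 326) - 1/2215 = ((-4 + 12)*36 + 326) - 1/2215 = (8*36 + 326) - 1/2215 = (288 + 326) - 1/2215 = 614 - 1/2215 = 1360009/2215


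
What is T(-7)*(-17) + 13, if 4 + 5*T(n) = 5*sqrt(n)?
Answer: 133/5 - 17*I*sqrt(7) ≈ 26.6 - 44.978*I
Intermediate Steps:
T(n) = -4/5 + sqrt(n) (T(n) = -4/5 + (5*sqrt(n))/5 = -4/5 + sqrt(n))
T(-7)*(-17) + 13 = (-4/5 + sqrt(-7))*(-17) + 13 = (-4/5 + I*sqrt(7))*(-17) + 13 = (68/5 - 17*I*sqrt(7)) + 13 = 133/5 - 17*I*sqrt(7)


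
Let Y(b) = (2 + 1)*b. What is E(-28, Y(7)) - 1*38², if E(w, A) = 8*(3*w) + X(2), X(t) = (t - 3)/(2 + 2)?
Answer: -8465/4 ≈ -2116.3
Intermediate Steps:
Y(b) = 3*b
X(t) = -¾ + t/4 (X(t) = (-3 + t)/4 = (-3 + t)*(¼) = -¾ + t/4)
E(w, A) = -¼ + 24*w (E(w, A) = 8*(3*w) + (-¾ + (¼)*2) = 24*w + (-¾ + ½) = 24*w - ¼ = -¼ + 24*w)
E(-28, Y(7)) - 1*38² = (-¼ + 24*(-28)) - 1*38² = (-¼ - 672) - 1*1444 = -2689/4 - 1444 = -8465/4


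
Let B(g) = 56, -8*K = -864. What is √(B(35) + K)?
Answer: 2*√41 ≈ 12.806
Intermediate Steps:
K = 108 (K = -⅛*(-864) = 108)
√(B(35) + K) = √(56 + 108) = √164 = 2*√41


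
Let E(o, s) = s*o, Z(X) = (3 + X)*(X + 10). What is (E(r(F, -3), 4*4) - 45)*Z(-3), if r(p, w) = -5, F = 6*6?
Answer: 0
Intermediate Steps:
F = 36
Z(X) = (3 + X)*(10 + X)
E(o, s) = o*s
(E(r(F, -3), 4*4) - 45)*Z(-3) = (-20*4 - 45)*(30 + (-3)**2 + 13*(-3)) = (-5*16 - 45)*(30 + 9 - 39) = (-80 - 45)*0 = -125*0 = 0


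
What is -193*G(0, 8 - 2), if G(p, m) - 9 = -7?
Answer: -386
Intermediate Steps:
G(p, m) = 2 (G(p, m) = 9 - 7 = 2)
-193*G(0, 8 - 2) = -193*2 = -386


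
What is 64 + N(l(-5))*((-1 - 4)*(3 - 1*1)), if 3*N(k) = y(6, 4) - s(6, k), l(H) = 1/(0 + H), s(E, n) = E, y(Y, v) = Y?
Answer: 64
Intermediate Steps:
l(H) = 1/H
N(k) = 0 (N(k) = (6 - 1*6)/3 = (6 - 6)/3 = (⅓)*0 = 0)
64 + N(l(-5))*((-1 - 4)*(3 - 1*1)) = 64 + 0*((-1 - 4)*(3 - 1*1)) = 64 + 0*(-5*(3 - 1)) = 64 + 0*(-5*2) = 64 + 0*(-10) = 64 + 0 = 64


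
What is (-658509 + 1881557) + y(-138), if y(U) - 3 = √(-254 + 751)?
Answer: 1223051 + √497 ≈ 1.2231e+6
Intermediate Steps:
y(U) = 3 + √497 (y(U) = 3 + √(-254 + 751) = 3 + √497)
(-658509 + 1881557) + y(-138) = (-658509 + 1881557) + (3 + √497) = 1223048 + (3 + √497) = 1223051 + √497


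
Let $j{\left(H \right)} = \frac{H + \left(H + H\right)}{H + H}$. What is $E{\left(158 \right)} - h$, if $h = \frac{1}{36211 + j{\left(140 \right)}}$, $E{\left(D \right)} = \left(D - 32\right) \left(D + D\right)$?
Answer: $\frac{2883673798}{72425} \approx 39816.0$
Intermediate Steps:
$j{\left(H \right)} = \frac{3}{2}$ ($j{\left(H \right)} = \frac{H + 2 H}{2 H} = 3 H \frac{1}{2 H} = \frac{3}{2}$)
$E{\left(D \right)} = 2 D \left(-32 + D\right)$ ($E{\left(D \right)} = \left(-32 + D\right) 2 D = 2 D \left(-32 + D\right)$)
$h = \frac{2}{72425}$ ($h = \frac{1}{36211 + \frac{3}{2}} = \frac{1}{\frac{72425}{2}} = \frac{2}{72425} \approx 2.7615 \cdot 10^{-5}$)
$E{\left(158 \right)} - h = 2 \cdot 158 \left(-32 + 158\right) - \frac{2}{72425} = 2 \cdot 158 \cdot 126 - \frac{2}{72425} = 39816 - \frac{2}{72425} = \frac{2883673798}{72425}$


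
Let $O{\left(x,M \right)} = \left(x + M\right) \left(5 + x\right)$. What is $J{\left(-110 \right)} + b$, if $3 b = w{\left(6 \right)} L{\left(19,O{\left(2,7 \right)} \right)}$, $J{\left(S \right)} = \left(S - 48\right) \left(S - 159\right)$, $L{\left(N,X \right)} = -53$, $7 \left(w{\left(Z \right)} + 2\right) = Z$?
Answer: $\frac{892966}{21} \approx 42522.0$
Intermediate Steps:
$O{\left(x,M \right)} = \left(5 + x\right) \left(M + x\right)$ ($O{\left(x,M \right)} = \left(M + x\right) \left(5 + x\right) = \left(5 + x\right) \left(M + x\right)$)
$w{\left(Z \right)} = -2 + \frac{Z}{7}$
$J{\left(S \right)} = \left(-159 + S\right) \left(-48 + S\right)$ ($J{\left(S \right)} = \left(-48 + S\right) \left(-159 + S\right) = \left(-159 + S\right) \left(-48 + S\right)$)
$b = \frac{424}{21}$ ($b = \frac{\left(-2 + \frac{1}{7} \cdot 6\right) \left(-53\right)}{3} = \frac{\left(-2 + \frac{6}{7}\right) \left(-53\right)}{3} = \frac{\left(- \frac{8}{7}\right) \left(-53\right)}{3} = \frac{1}{3} \cdot \frac{424}{7} = \frac{424}{21} \approx 20.19$)
$J{\left(-110 \right)} + b = \left(7632 + \left(-110\right)^{2} - -22770\right) + \frac{424}{21} = \left(7632 + 12100 + 22770\right) + \frac{424}{21} = 42502 + \frac{424}{21} = \frac{892966}{21}$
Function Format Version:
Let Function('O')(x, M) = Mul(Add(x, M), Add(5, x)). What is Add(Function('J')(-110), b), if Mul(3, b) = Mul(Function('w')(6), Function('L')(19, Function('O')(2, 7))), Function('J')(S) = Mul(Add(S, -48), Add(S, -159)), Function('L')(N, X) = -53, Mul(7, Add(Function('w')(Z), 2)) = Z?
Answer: Rational(892966, 21) ≈ 42522.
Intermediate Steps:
Function('O')(x, M) = Mul(Add(5, x), Add(M, x)) (Function('O')(x, M) = Mul(Add(M, x), Add(5, x)) = Mul(Add(5, x), Add(M, x)))
Function('w')(Z) = Add(-2, Mul(Rational(1, 7), Z))
Function('J')(S) = Mul(Add(-159, S), Add(-48, S)) (Function('J')(S) = Mul(Add(-48, S), Add(-159, S)) = Mul(Add(-159, S), Add(-48, S)))
b = Rational(424, 21) (b = Mul(Rational(1, 3), Mul(Add(-2, Mul(Rational(1, 7), 6)), -53)) = Mul(Rational(1, 3), Mul(Add(-2, Rational(6, 7)), -53)) = Mul(Rational(1, 3), Mul(Rational(-8, 7), -53)) = Mul(Rational(1, 3), Rational(424, 7)) = Rational(424, 21) ≈ 20.190)
Add(Function('J')(-110), b) = Add(Add(7632, Pow(-110, 2), Mul(-207, -110)), Rational(424, 21)) = Add(Add(7632, 12100, 22770), Rational(424, 21)) = Add(42502, Rational(424, 21)) = Rational(892966, 21)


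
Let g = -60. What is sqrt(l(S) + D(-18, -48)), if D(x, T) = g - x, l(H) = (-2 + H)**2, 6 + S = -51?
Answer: sqrt(3439) ≈ 58.643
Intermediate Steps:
S = -57 (S = -6 - 51 = -57)
D(x, T) = -60 - x
sqrt(l(S) + D(-18, -48)) = sqrt((-2 - 57)**2 + (-60 - 1*(-18))) = sqrt((-59)**2 + (-60 + 18)) = sqrt(3481 - 42) = sqrt(3439)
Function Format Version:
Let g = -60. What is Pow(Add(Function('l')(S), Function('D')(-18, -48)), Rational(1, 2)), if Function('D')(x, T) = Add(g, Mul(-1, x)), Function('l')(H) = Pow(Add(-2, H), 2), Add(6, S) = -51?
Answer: Pow(3439, Rational(1, 2)) ≈ 58.643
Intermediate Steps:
S = -57 (S = Add(-6, -51) = -57)
Function('D')(x, T) = Add(-60, Mul(-1, x))
Pow(Add(Function('l')(S), Function('D')(-18, -48)), Rational(1, 2)) = Pow(Add(Pow(Add(-2, -57), 2), Add(-60, Mul(-1, -18))), Rational(1, 2)) = Pow(Add(Pow(-59, 2), Add(-60, 18)), Rational(1, 2)) = Pow(Add(3481, -42), Rational(1, 2)) = Pow(3439, Rational(1, 2))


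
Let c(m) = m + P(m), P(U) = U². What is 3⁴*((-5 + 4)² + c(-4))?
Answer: 1053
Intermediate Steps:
c(m) = m + m²
3⁴*((-5 + 4)² + c(-4)) = 3⁴*((-5 + 4)² - 4*(1 - 4)) = 81*((-1)² - 4*(-3)) = 81*(1 + 12) = 81*13 = 1053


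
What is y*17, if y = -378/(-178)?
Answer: 3213/89 ≈ 36.101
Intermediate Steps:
y = 189/89 (y = -378*(-1/178) = 189/89 ≈ 2.1236)
y*17 = (189/89)*17 = 3213/89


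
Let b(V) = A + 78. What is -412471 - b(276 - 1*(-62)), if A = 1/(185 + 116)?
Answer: -124177250/301 ≈ -4.1255e+5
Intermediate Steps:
A = 1/301 ≈ 0.0033223
b(V) = 23479/301 (b(V) = 1/301 + 78 = 23479/301)
-412471 - b(276 - 1*(-62)) = -412471 - 1*23479/301 = -412471 - 23479/301 = -124177250/301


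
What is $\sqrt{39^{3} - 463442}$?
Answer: $i \sqrt{404123} \approx 635.71 i$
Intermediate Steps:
$\sqrt{39^{3} - 463442} = \sqrt{59319 - 463442} = \sqrt{-404123} = i \sqrt{404123}$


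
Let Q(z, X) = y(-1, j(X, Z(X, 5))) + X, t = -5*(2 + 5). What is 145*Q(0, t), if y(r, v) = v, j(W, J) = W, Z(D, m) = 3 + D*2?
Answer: -10150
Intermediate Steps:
Z(D, m) = 3 + 2*D
t = -35 (t = -5*7 = -35)
Q(z, X) = 2*X (Q(z, X) = X + X = 2*X)
145*Q(0, t) = 145*(2*(-35)) = 145*(-70) = -10150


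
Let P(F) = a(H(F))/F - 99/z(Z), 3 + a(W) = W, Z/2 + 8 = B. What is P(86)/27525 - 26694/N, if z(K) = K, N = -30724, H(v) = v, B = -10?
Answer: 10533086403/12121386100 ≈ 0.86897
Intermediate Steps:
Z = -36 (Z = -16 + 2*(-10) = -16 - 20 = -36)
a(W) = -3 + W
P(F) = 11/4 + (-3 + F)/F (P(F) = (-3 + F)/F - 99/(-36) = (-3 + F)/F - 99*(-1/36) = (-3 + F)/F + 11/4 = 11/4 + (-3 + F)/F)
P(86)/27525 - 26694/N = (15/4 - 3/86)/27525 - 26694/(-30724) = (15/4 - 3*1/86)*(1/27525) - 26694*(-1/30724) = (15/4 - 3/86)*(1/27525) + 13347/15362 = (639/172)*(1/27525) + 13347/15362 = 213/1578100 + 13347/15362 = 10533086403/12121386100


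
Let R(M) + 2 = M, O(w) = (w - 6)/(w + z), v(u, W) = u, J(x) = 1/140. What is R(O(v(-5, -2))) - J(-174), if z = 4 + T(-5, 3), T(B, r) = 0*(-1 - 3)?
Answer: 1259/140 ≈ 8.9929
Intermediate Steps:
J(x) = 1/140
T(B, r) = 0 (T(B, r) = 0*(-4) = 0)
z = 4 (z = 4 + 0 = 4)
O(w) = (-6 + w)/(4 + w) (O(w) = (w - 6)/(w + 4) = (-6 + w)/(4 + w))
R(M) = -2 + M
R(O(v(-5, -2))) - J(-174) = (-2 + (-6 - 5)/(4 - 5)) - 1*1/140 = (-2 - 11/(-1)) - 1/140 = (-2 - 1*(-11)) - 1/140 = (-2 + 11) - 1/140 = 9 - 1/140 = 1259/140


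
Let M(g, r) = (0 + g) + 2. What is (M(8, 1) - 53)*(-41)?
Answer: 1763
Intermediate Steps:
M(g, r) = 2 + g (M(g, r) = g + 2 = 2 + g)
(M(8, 1) - 53)*(-41) = ((2 + 8) - 53)*(-41) = (10 - 53)*(-41) = -43*(-41) = 1763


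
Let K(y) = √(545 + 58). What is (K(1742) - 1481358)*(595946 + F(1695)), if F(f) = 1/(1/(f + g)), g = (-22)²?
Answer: -886037253750 + 1794375*√67 ≈ -8.8602e+11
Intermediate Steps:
g = 484
K(y) = 3*√67 (K(y) = √603 = 3*√67)
F(f) = 484 + f (F(f) = 1/(1/(f + 484)) = 1/(1/(484 + f)) = 484 + f)
(K(1742) - 1481358)*(595946 + F(1695)) = (3*√67 - 1481358)*(595946 + (484 + 1695)) = (-1481358 + 3*√67)*(595946 + 2179) = (-1481358 + 3*√67)*598125 = -886037253750 + 1794375*√67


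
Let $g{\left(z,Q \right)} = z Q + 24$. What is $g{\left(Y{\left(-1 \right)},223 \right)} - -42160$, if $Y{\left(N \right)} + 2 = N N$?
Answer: $41961$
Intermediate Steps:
$Y{\left(N \right)} = -2 + N^{2}$ ($Y{\left(N \right)} = -2 + N N = -2 + N^{2}$)
$g{\left(z,Q \right)} = 24 + Q z$ ($g{\left(z,Q \right)} = Q z + 24 = 24 + Q z$)
$g{\left(Y{\left(-1 \right)},223 \right)} - -42160 = \left(24 + 223 \left(-2 + \left(-1\right)^{2}\right)\right) - -42160 = \left(24 + 223 \left(-2 + 1\right)\right) + 42160 = \left(24 + 223 \left(-1\right)\right) + 42160 = \left(24 - 223\right) + 42160 = -199 + 42160 = 41961$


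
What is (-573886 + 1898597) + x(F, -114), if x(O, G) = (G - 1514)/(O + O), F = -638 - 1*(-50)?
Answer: 389465441/294 ≈ 1.3247e+6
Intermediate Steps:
F = -588 (F = -638 + 50 = -588)
x(O, G) = (-1514 + G)/(2*O) (x(O, G) = (-1514 + G)/((2*O)) = (-1514 + G)*(1/(2*O)) = (-1514 + G)/(2*O))
(-573886 + 1898597) + x(F, -114) = (-573886 + 1898597) + (½)*(-1514 - 114)/(-588) = 1324711 + (½)*(-1/588)*(-1628) = 1324711 + 407/294 = 389465441/294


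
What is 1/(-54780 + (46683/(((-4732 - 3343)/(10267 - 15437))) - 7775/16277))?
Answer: -1383545/34438918949 ≈ -4.0174e-5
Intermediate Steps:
1/(-54780 + (46683/(((-4732 - 3343)/(10267 - 15437))) - 7775/16277)) = 1/(-54780 + (46683/((-8075/(-5170))) - 7775*1/16277)) = 1/(-54780 + (46683/((-8075*(-1/5170))) - 7775/16277)) = 1/(-54780 + (46683/(1615/1034) - 7775/16277)) = 1/(-54780 + (46683*(1034/1615) - 7775/16277)) = 1/(-54780 + (2540538/85 - 7775/16277)) = 1/(-54780 + 41351676151/1383545) = 1/(-34438918949/1383545) = -1383545/34438918949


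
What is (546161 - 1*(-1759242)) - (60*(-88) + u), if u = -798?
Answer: 2311481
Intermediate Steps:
(546161 - 1*(-1759242)) - (60*(-88) + u) = (546161 - 1*(-1759242)) - (60*(-88) - 798) = (546161 + 1759242) - (-5280 - 798) = 2305403 - 1*(-6078) = 2305403 + 6078 = 2311481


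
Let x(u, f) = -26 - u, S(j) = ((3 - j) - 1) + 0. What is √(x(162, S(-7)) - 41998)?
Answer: I*√42186 ≈ 205.39*I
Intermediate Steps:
S(j) = 2 - j (S(j) = (2 - j) + 0 = 2 - j)
√(x(162, S(-7)) - 41998) = √((-26 - 1*162) - 41998) = √((-26 - 162) - 41998) = √(-188 - 41998) = √(-42186) = I*√42186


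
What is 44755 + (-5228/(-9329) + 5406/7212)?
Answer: 501873002275/11213458 ≈ 44756.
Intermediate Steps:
44755 + (-5228/(-9329) + 5406/7212) = 44755 + (-5228*(-1/9329) + 5406*(1/7212)) = 44755 + (5228/9329 + 901/1202) = 44755 + 14689485/11213458 = 501873002275/11213458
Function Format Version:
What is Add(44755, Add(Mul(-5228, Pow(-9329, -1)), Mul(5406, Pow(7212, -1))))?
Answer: Rational(501873002275, 11213458) ≈ 44756.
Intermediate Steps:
Add(44755, Add(Mul(-5228, Pow(-9329, -1)), Mul(5406, Pow(7212, -1)))) = Add(44755, Add(Mul(-5228, Rational(-1, 9329)), Mul(5406, Rational(1, 7212)))) = Add(44755, Add(Rational(5228, 9329), Rational(901, 1202))) = Add(44755, Rational(14689485, 11213458)) = Rational(501873002275, 11213458)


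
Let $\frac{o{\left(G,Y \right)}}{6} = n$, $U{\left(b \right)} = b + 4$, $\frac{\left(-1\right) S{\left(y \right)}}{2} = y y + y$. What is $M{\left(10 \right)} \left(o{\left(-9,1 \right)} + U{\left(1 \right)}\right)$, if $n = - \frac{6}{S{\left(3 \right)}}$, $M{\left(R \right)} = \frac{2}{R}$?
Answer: $\frac{13}{10} \approx 1.3$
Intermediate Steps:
$S{\left(y \right)} = - 2 y - 2 y^{2}$ ($S{\left(y \right)} = - 2 \left(y y + y\right) = - 2 \left(y^{2} + y\right) = - 2 \left(y + y^{2}\right) = - 2 y - 2 y^{2}$)
$U{\left(b \right)} = 4 + b$
$n = \frac{1}{4}$ ($n = - \frac{6}{\left(-2\right) 3 \left(1 + 3\right)} = - \frac{6}{\left(-2\right) 3 \cdot 4} = - \frac{6}{-24} = \left(-6\right) \left(- \frac{1}{24}\right) = \frac{1}{4} \approx 0.25$)
$o{\left(G,Y \right)} = \frac{3}{2}$ ($o{\left(G,Y \right)} = 6 \cdot \frac{1}{4} = \frac{3}{2}$)
$M{\left(10 \right)} \left(o{\left(-9,1 \right)} + U{\left(1 \right)}\right) = \frac{2}{10} \left(\frac{3}{2} + \left(4 + 1\right)\right) = 2 \cdot \frac{1}{10} \left(\frac{3}{2} + 5\right) = \frac{1}{5} \cdot \frac{13}{2} = \frac{13}{10}$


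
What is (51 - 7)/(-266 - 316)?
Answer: -22/291 ≈ -0.075601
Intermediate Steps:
(51 - 7)/(-266 - 316) = 44/(-582) = 44*(-1/582) = -22/291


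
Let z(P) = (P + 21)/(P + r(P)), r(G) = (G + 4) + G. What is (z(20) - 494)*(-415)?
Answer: 13103625/64 ≈ 2.0474e+5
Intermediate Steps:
r(G) = 4 + 2*G (r(G) = (4 + G) + G = 4 + 2*G)
z(P) = (21 + P)/(4 + 3*P) (z(P) = (P + 21)/(P + (4 + 2*P)) = (21 + P)/(4 + 3*P))
(z(20) - 494)*(-415) = ((21 + 20)/(4 + 3*20) - 494)*(-415) = (41/(4 + 60) - 494)*(-415) = (41/64 - 494)*(-415) = -31575/64*(-415) = 13103625/64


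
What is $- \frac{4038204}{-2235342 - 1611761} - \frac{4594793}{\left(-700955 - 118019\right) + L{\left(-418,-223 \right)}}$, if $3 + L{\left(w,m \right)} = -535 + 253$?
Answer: $\frac{2997853843645}{450253393811} \approx 6.6581$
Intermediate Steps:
$L{\left(w,m \right)} = -285$ ($L{\left(w,m \right)} = -3 + \left(-535 + 253\right) = -3 - 282 = -285$)
$- \frac{4038204}{-2235342 - 1611761} - \frac{4594793}{\left(-700955 - 118019\right) + L{\left(-418,-223 \right)}} = - \frac{4038204}{-2235342 - 1611761} - \frac{4594793}{\left(-700955 - 118019\right) - 285} = - \frac{4038204}{-2235342 - 1611761} - \frac{4594793}{-818974 - 285} = - \frac{4038204}{-3847103} - \frac{4594793}{-819259} = \left(-4038204\right) \left(- \frac{1}{3847103}\right) - - \frac{656399}{117037} = \frac{4038204}{3847103} + \frac{656399}{117037} = \frac{2997853843645}{450253393811}$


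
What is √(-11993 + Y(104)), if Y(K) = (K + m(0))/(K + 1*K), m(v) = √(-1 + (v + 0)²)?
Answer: √(-32427720 + 13*I)/52 ≈ 2.1951e-5 + 109.51*I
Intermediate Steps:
m(v) = √(-1 + v²)
Y(K) = (I + K)/(2*K) (Y(K) = (K + √(-1 + 0²))/(K + 1*K) = (K + √(-1 + 0))/(K + K) = (K + √(-1))/((2*K)) = (K + I)*(1/(2*K)) = (I + K)*(1/(2*K)) = (I + K)/(2*K))
√(-11993 + Y(104)) = √(-11993 + (½)*(I + 104)/104) = √(-11993 + (½)*(1/104)*(104 + I)) = √(-11993 + (½ + I/208)) = √(-23985/2 + I/208)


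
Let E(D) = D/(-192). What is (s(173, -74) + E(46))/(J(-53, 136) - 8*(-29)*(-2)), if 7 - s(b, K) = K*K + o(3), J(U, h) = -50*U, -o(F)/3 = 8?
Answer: -522743/209856 ≈ -2.4910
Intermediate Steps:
o(F) = -24 (o(F) = -3*8 = -24)
s(b, K) = 31 - K² (s(b, K) = 7 - (K*K - 24) = 7 - (K² - 24) = 7 - (-24 + K²) = 7 + (24 - K²) = 31 - K²)
E(D) = -D/192 (E(D) = D*(-1/192) = -D/192)
(s(173, -74) + E(46))/(J(-53, 136) - 8*(-29)*(-2)) = ((31 - 1*(-74)²) - 1/192*46)/(-50*(-53) - 8*(-29)*(-2)) = ((31 - 1*5476) - 23/96)/(2650 + 232*(-2)) = ((31 - 5476) - 23/96)/(2650 - 464) = (-5445 - 23/96)/2186 = -522743/96*1/2186 = -522743/209856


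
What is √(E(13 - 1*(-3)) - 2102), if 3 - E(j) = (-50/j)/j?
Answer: I*√537294/16 ≈ 45.813*I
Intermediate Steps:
E(j) = 3 + 50/j² (E(j) = 3 - (-50/j)/j = 3 - (-50)/j² = 3 + 50/j²)
√(E(13 - 1*(-3)) - 2102) = √((3 + 50/(13 - 1*(-3))²) - 2102) = √((3 + 50/(13 + 3)²) - 2102) = √((3 + 50/16²) - 2102) = √((3 + 50*(1/256)) - 2102) = √((3 + 25/128) - 2102) = √(409/128 - 2102) = √(-268647/128) = I*√537294/16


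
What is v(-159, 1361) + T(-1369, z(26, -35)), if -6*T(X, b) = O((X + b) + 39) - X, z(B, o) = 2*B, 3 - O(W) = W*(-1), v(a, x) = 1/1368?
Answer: -21431/1368 ≈ -15.666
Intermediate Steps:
v(a, x) = 1/1368
O(W) = 3 + W (O(W) = 3 - W*(-1) = 3 - (-1)*W = 3 + W)
T(X, b) = -7 - b/6 (T(X, b) = -((3 + ((X + b) + 39)) - X)/6 = -((3 + (39 + X + b)) - X)/6 = -((42 + X + b) - X)/6 = -(42 + b)/6 = -7 - b/6)
v(-159, 1361) + T(-1369, z(26, -35)) = 1/1368 + (-7 - 26/3) = 1/1368 - 47/3 = -21431/1368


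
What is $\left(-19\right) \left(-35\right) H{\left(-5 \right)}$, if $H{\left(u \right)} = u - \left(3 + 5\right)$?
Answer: $-8645$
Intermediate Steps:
$H{\left(u \right)} = -8 + u$ ($H{\left(u \right)} = u - 8 = -8 + u$)
$\left(-19\right) \left(-35\right) H{\left(-5 \right)} = \left(-19\right) \left(-35\right) \left(-8 - 5\right) = 665 \left(-13\right) = -8645$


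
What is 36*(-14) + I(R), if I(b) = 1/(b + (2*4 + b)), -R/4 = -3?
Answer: -16127/32 ≈ -503.97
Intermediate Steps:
R = 12 (R = -4*(-3) = 12)
I(b) = 1/(8 + 2*b) (I(b) = 1/(b + (8 + b)) = 1/(8 + 2*b))
36*(-14) + I(R) = 36*(-14) + 1/(2*(4 + 12)) = -504 + (½)/16 = -504 + (½)*(1/16) = -504 + 1/32 = -16127/32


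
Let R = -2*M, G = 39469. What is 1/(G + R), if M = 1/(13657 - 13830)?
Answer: 173/6828139 ≈ 2.5336e-5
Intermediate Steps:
M = -1/173 (M = 1/(-173) = -1/173 ≈ -0.0057803)
R = 2/173 (R = -2*(-1/173) = 2/173 ≈ 0.011561)
1/(G + R) = 1/(39469 + 2/173) = 1/(6828139/173) = 173/6828139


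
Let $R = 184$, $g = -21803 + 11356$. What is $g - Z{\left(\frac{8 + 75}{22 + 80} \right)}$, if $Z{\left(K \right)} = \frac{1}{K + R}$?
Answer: $- \frac{196936499}{18851} \approx -10447.0$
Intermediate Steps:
$g = -10447$
$Z{\left(K \right)} = \frac{1}{184 + K}$ ($Z{\left(K \right)} = \frac{1}{K + 184} = \frac{1}{184 + K}$)
$g - Z{\left(\frac{8 + 75}{22 + 80} \right)} = -10447 - \frac{1}{184 + \frac{8 + 75}{22 + 80}} = -10447 - \frac{1}{184 + \frac{83}{102}} = -10447 - \frac{1}{\frac{18851}{102}} = -10447 - \frac{102}{18851} = - \frac{196936499}{18851}$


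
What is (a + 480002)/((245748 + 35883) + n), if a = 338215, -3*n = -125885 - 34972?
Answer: 90913/37250 ≈ 2.4406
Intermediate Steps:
n = 53619 (n = -(-125885 - 34972)/3 = -⅓*(-160857) = 53619)
(a + 480002)/((245748 + 35883) + n) = (338215 + 480002)/((245748 + 35883) + 53619) = 818217/(281631 + 53619) = 818217/335250 = 818217*(1/335250) = 90913/37250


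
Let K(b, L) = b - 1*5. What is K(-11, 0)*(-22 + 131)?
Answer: -1744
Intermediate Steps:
K(b, L) = -5 + b (K(b, L) = b - 5 = -5 + b)
K(-11, 0)*(-22 + 131) = (-5 - 11)*(-22 + 131) = -16*109 = -1744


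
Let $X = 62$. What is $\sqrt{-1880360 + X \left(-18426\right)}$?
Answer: $2 i \sqrt{755693} \approx 1738.6 i$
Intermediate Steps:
$\sqrt{-1880360 + X \left(-18426\right)} = \sqrt{-1880360 + 62 \left(-18426\right)} = \sqrt{-1880360 - 1142412} = \sqrt{-3022772} = 2 i \sqrt{755693}$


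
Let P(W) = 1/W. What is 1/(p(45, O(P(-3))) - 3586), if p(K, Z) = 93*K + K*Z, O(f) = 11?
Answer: 1/1094 ≈ 0.00091408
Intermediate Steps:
1/(p(45, O(P(-3))) - 3586) = 1/(45*(93 + 11) - 3586) = 1/(45*104 - 3586) = 1/(4680 - 3586) = 1/1094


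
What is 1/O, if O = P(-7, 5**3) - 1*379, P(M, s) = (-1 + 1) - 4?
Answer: -1/383 ≈ -0.0026110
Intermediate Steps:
P(M, s) = -4 (P(M, s) = 0 - 4 = -4)
O = -383 (O = -4 - 1*379 = -4 - 379 = -383)
1/O = 1/(-383) = -1/383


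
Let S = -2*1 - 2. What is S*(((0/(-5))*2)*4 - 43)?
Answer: 172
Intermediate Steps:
S = -4 (S = -2 - 2 = -4)
S*(((0/(-5))*2)*4 - 43) = -4*(((0/(-5))*2)*4 - 43) = -4*(((0*(-⅕))*2)*4 - 43) = -4*((0*2)*4 - 43) = -4*(0*4 - 43) = -4*(0 - 43) = -4*(-43) = 172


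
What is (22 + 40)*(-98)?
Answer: -6076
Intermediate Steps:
(22 + 40)*(-98) = 62*(-98) = -6076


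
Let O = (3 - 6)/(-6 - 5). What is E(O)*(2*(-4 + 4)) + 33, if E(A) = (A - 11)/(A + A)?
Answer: 33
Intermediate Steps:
O = 3/11 (O = -3/(-11) = -3*(-1/11) = 3/11 ≈ 0.27273)
E(A) = (-11 + A)/(2*A) (E(A) = (-11 + A)/((2*A)) = (-11 + A)*(1/(2*A)) = (-11 + A)/(2*A))
E(O)*(2*(-4 + 4)) + 33 = ((-11 + 3/11)/(2*(3/11)))*(2*(-4 + 4)) + 33 = ((1/2)*(11/3)*(-118/11))*(2*0) + 33 = -59/3*0 + 33 = 0 + 33 = 33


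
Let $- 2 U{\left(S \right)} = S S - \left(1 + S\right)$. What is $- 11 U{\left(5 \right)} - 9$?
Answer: $\frac{191}{2} \approx 95.5$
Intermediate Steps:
$U{\left(S \right)} = \frac{1}{2} + \frac{S}{2} - \frac{S^{2}}{2}$ ($U{\left(S \right)} = - \frac{S S - \left(1 + S\right)}{2} = - \frac{S^{2} - \left(1 + S\right)}{2} = - \frac{-1 + S^{2} - S}{2} = \frac{1}{2} + \frac{S}{2} - \frac{S^{2}}{2}$)
$- 11 U{\left(5 \right)} - 9 = - 11 \left(\frac{1}{2} + \frac{1}{2} \cdot 5 - \frac{5^{2}}{2}\right) - 9 = - 11 \left(\frac{1}{2} + \frac{5}{2} - \frac{25}{2}\right) - 9 = \left(-11\right) \left(- \frac{19}{2}\right) - 9 = \frac{209}{2} - 9 = \frac{191}{2}$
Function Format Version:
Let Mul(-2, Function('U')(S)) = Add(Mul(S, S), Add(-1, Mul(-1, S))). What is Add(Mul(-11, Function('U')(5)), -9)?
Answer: Rational(191, 2) ≈ 95.500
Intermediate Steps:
Function('U')(S) = Add(Rational(1, 2), Mul(Rational(1, 2), S), Mul(Rational(-1, 2), Pow(S, 2))) (Function('U')(S) = Mul(Rational(-1, 2), Add(Mul(S, S), Add(-1, Mul(-1, S)))) = Mul(Rational(-1, 2), Add(Pow(S, 2), Add(-1, Mul(-1, S)))) = Mul(Rational(-1, 2), Add(-1, Pow(S, 2), Mul(-1, S))) = Add(Rational(1, 2), Mul(Rational(1, 2), S), Mul(Rational(-1, 2), Pow(S, 2))))
Add(Mul(-11, Function('U')(5)), -9) = Add(Mul(-11, Add(Rational(1, 2), Mul(Rational(1, 2), 5), Mul(Rational(-1, 2), Pow(5, 2)))), -9) = Add(Mul(-11, Add(Rational(1, 2), Rational(5, 2), Mul(Rational(-1, 2), 25))), -9) = Add(Mul(-11, Add(Rational(1, 2), Rational(5, 2), Rational(-25, 2))), -9) = Add(Mul(-11, Rational(-19, 2)), -9) = Add(Rational(209, 2), -9) = Rational(191, 2)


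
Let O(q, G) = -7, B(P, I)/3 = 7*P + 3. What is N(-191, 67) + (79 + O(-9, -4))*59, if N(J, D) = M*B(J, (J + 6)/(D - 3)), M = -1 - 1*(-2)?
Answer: 246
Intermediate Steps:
B(P, I) = 9 + 21*P (B(P, I) = 3*(7*P + 3) = 3*(3 + 7*P) = 9 + 21*P)
M = 1 (M = -1 + 2 = 1)
N(J, D) = 9 + 21*J (N(J, D) = 1*(9 + 21*J) = 9 + 21*J)
N(-191, 67) + (79 + O(-9, -4))*59 = (9 + 21*(-191)) + (79 - 7)*59 = (9 - 4011) + 72*59 = -4002 + 4248 = 246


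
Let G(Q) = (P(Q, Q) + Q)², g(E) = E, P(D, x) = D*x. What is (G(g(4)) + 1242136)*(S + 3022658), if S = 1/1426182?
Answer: 2678199638716807876/713091 ≈ 3.7558e+12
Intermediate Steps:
S = 1/1426182 ≈ 7.0117e-7
G(Q) = (Q + Q²)² (G(Q) = (Q*Q + Q)² = (Q² + Q)² = (Q + Q²)²)
(G(g(4)) + 1242136)*(S + 3022658) = (4²*(1 + 4)² + 1242136)*(1/1426182 + 3022658) = (16*5² + 1242136)*(4310860431757/1426182) = (16*25 + 1242136)*(4310860431757/1426182) = (400 + 1242136)*(4310860431757/1426182) = 1242536*(4310860431757/1426182) = 2678199638716807876/713091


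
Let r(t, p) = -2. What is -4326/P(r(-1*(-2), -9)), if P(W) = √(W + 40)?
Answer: -2163*√38/19 ≈ -701.77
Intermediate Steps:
P(W) = √(40 + W)
-4326/P(r(-1*(-2), -9)) = -4326/√(40 - 2) = -4326*√38/38 = -2163*√38/19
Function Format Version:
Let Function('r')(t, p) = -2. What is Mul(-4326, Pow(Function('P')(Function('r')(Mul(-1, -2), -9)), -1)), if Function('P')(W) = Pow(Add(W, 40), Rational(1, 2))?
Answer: Mul(Rational(-2163, 19), Pow(38, Rational(1, 2))) ≈ -701.77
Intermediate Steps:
Function('P')(W) = Pow(Add(40, W), Rational(1, 2))
Mul(-4326, Pow(Function('P')(Function('r')(Mul(-1, -2), -9)), -1)) = Mul(-4326, Pow(Pow(Add(40, -2), Rational(1, 2)), -1)) = Mul(-4326, Pow(Pow(38, Rational(1, 2)), -1)) = Mul(-4326, Mul(Rational(1, 38), Pow(38, Rational(1, 2)))) = Mul(Rational(-2163, 19), Pow(38, Rational(1, 2)))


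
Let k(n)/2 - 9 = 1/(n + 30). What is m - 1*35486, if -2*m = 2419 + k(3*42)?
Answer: -5725903/156 ≈ -36705.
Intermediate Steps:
k(n) = 18 + 2/(30 + n) (k(n) = 18 + 2/(n + 30) = 18 + 2/(30 + n))
m = -190087/156 (m = -(2419 + 2*(271 + 9*(3*42))/(30 + 3*42))/2 = -(2419 + 2*(271 + 9*126)/(30 + 126))/2 = -(2419 + 2*(271 + 1134)/156)/2 = -(2419 + 2*(1/156)*1405)/2 = -(2419 + 1405/78)/2 = -1/2*190087/78 = -190087/156 ≈ -1218.5)
m - 1*35486 = -190087/156 - 1*35486 = -190087/156 - 35486 = -5725903/156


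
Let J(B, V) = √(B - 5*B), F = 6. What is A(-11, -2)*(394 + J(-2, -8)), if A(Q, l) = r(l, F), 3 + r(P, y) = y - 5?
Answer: -788 - 4*√2 ≈ -793.66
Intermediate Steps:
J(B, V) = 2*√(-B) (J(B, V) = √(-4*B) = 2*√(-B))
r(P, y) = -8 + y (r(P, y) = -3 + (y - 5) = -3 + (-5 + y) = -8 + y)
A(Q, l) = -2 (A(Q, l) = -8 + 6 = -2)
A(-11, -2)*(394 + J(-2, -8)) = -2*(394 + 2*√(-1*(-2))) = -2*(394 + 2*√2) = -788 - 4*√2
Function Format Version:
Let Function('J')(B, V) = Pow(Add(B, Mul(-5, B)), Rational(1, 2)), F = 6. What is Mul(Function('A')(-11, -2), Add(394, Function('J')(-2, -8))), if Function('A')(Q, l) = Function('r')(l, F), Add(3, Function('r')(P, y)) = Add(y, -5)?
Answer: Add(-788, Mul(-4, Pow(2, Rational(1, 2)))) ≈ -793.66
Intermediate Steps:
Function('J')(B, V) = Mul(2, Pow(Mul(-1, B), Rational(1, 2))) (Function('J')(B, V) = Pow(Mul(-4, B), Rational(1, 2)) = Mul(2, Pow(Mul(-1, B), Rational(1, 2))))
Function('r')(P, y) = Add(-8, y) (Function('r')(P, y) = Add(-3, Add(y, -5)) = Add(-3, Add(-5, y)) = Add(-8, y))
Function('A')(Q, l) = -2 (Function('A')(Q, l) = Add(-8, 6) = -2)
Mul(Function('A')(-11, -2), Add(394, Function('J')(-2, -8))) = Mul(-2, Add(394, Mul(2, Pow(Mul(-1, -2), Rational(1, 2))))) = Mul(-2, Add(394, Mul(2, Pow(2, Rational(1, 2))))) = Add(-788, Mul(-4, Pow(2, Rational(1, 2))))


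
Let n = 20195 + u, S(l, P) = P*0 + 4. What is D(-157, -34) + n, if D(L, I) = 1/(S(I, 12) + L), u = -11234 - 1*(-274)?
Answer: 1412954/153 ≈ 9235.0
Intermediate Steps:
u = -10960 (u = -11234 + 274 = -10960)
S(l, P) = 4 (S(l, P) = 0 + 4 = 4)
n = 9235 (n = 20195 - 10960 = 9235)
D(L, I) = 1/(4 + L)
D(-157, -34) + n = 1/(4 - 157) + 9235 = 1/(-153) + 9235 = -1/153 + 9235 = 1412954/153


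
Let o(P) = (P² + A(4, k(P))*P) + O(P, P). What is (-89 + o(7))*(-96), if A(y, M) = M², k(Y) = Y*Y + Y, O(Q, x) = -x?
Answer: -2102880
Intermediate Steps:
k(Y) = Y + Y² (k(Y) = Y² + Y = Y + Y²)
o(P) = P² - P + P³*(1 + P)² (o(P) = (P² + (P*(1 + P))²*P) - P = (P² + (P²*(1 + P)²)*P) - P = (P² + P³*(1 + P)²) - P = P² - P + P³*(1 + P)²)
(-89 + o(7))*(-96) = (-89 + 7*(-1 + 7 + 7²*(1 + 7)²))*(-96) = (-89 + 7*(-1 + 7 + 49*8²))*(-96) = (-89 + 7*(-1 + 7 + 49*64))*(-96) = (-89 + 7*(-1 + 7 + 3136))*(-96) = (-89 + 7*3142)*(-96) = (-89 + 21994)*(-96) = 21905*(-96) = -2102880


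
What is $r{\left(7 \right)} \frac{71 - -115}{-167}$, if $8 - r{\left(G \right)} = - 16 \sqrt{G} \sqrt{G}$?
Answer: $- \frac{22320}{167} \approx -133.65$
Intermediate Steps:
$r{\left(G \right)} = 8 + 16 G$ ($r{\left(G \right)} = 8 - - 16 \sqrt{G} \sqrt{G} = 8 - - 16 G = 8 + 16 G$)
$r{\left(7 \right)} \frac{71 - -115}{-167} = \left(8 + 16 \cdot 7\right) \frac{71 - -115}{-167} = \left(8 + 112\right) \left(71 + 115\right) \left(- \frac{1}{167}\right) = 120 \cdot 186 \left(- \frac{1}{167}\right) = 120 \left(- \frac{186}{167}\right) = - \frac{22320}{167}$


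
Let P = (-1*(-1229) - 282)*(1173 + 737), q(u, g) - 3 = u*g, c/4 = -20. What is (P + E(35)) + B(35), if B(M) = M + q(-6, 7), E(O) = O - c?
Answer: 1808881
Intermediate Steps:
c = -80 (c = 4*(-20) = -80)
E(O) = 80 + O (E(O) = O - 1*(-80) = O + 80 = 80 + O)
q(u, g) = 3 + g*u (q(u, g) = 3 + u*g = 3 + g*u)
P = 1808770 (P = (1229 - 282)*1910 = 947*1910 = 1808770)
B(M) = -39 + M (B(M) = M + (3 + 7*(-6)) = M + (3 - 42) = M - 39 = -39 + M)
(P + E(35)) + B(35) = (1808770 + (80 + 35)) + (-39 + 35) = (1808770 + 115) - 4 = 1808885 - 4 = 1808881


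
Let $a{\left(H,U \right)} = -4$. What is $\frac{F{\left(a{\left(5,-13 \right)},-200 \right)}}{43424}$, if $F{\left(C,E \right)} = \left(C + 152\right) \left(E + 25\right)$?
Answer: $- \frac{6475}{10856} \approx -0.59644$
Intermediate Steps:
$F{\left(C,E \right)} = \left(25 + E\right) \left(152 + C\right)$ ($F{\left(C,E \right)} = \left(152 + C\right) \left(25 + E\right) = \left(25 + E\right) \left(152 + C\right)$)
$\frac{F{\left(a{\left(5,-13 \right)},-200 \right)}}{43424} = \frac{3800 + 25 \left(-4\right) + 152 \left(-200\right) - -800}{43424} = \left(3800 - 100 - 30400 + 800\right) \frac{1}{43424} = \left(-25900\right) \frac{1}{43424} = - \frac{6475}{10856}$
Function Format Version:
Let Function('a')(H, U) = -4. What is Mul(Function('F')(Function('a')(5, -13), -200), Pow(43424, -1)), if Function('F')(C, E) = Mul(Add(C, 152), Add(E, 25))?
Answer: Rational(-6475, 10856) ≈ -0.59644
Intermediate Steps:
Function('F')(C, E) = Mul(Add(25, E), Add(152, C)) (Function('F')(C, E) = Mul(Add(152, C), Add(25, E)) = Mul(Add(25, E), Add(152, C)))
Mul(Function('F')(Function('a')(5, -13), -200), Pow(43424, -1)) = Mul(Add(3800, Mul(25, -4), Mul(152, -200), Mul(-4, -200)), Pow(43424, -1)) = Mul(Add(3800, -100, -30400, 800), Rational(1, 43424)) = Mul(-25900, Rational(1, 43424)) = Rational(-6475, 10856)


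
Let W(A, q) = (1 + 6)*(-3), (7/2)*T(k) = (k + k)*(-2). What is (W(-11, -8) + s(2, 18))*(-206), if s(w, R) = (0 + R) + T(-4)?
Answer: -2266/7 ≈ -323.71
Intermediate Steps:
T(k) = -8*k/7 (T(k) = 2*((k + k)*(-2))/7 = 2*((2*k)*(-2))/7 = 2*(-4*k)/7 = -8*k/7)
s(w, R) = 32/7 + R (s(w, R) = (0 + R) - 8/7*(-4) = R + 32/7 = 32/7 + R)
W(A, q) = -21 (W(A, q) = 7*(-3) = -21)
(W(-11, -8) + s(2, 18))*(-206) = (-21 + (32/7 + 18))*(-206) = (-21 + 158/7)*(-206) = (11/7)*(-206) = -2266/7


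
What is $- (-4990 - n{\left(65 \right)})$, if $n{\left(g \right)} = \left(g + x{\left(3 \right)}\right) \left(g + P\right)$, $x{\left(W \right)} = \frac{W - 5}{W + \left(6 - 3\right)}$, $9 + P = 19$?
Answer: $9840$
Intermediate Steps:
$P = 10$ ($P = -9 + 19 = 10$)
$x{\left(W \right)} = \frac{-5 + W}{3 + W}$ ($x{\left(W \right)} = \frac{-5 + W}{W + 3} = \frac{-5 + W}{3 + W}$)
$n{\left(g \right)} = \left(10 + g\right) \left(- \frac{1}{3} + g\right)$ ($n{\left(g \right)} = \left(g + \frac{-5 + 3}{3 + 3}\right) \left(g + 10\right) = \left(g + \frac{1}{6} \left(-2\right)\right) \left(10 + g\right) = \left(g - \frac{1}{3}\right) \left(10 + g\right) = \left(- \frac{1}{3} + g\right) \left(10 + g\right) = \left(10 + g\right) \left(- \frac{1}{3} + g\right)$)
$- (-4990 - n{\left(65 \right)}) = - (-4990 - \left(- \frac{10}{3} + 65^{2} + \frac{29}{3} \cdot 65\right)) = - (-4990 - \left(- \frac{10}{3} + 4225 + \frac{1885}{3}\right)) = - (-4990 - 4850) = \left(-1\right) \left(-9840\right) = 9840$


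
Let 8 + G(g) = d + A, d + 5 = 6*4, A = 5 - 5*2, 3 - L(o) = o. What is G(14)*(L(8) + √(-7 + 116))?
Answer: -30 + 6*√109 ≈ 32.642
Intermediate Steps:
L(o) = 3 - o
A = -5 (A = 5 - 10 = -5)
d = 19 (d = -5 + 6*4 = -5 + 24 = 19)
G(g) = 6 (G(g) = -8 + (19 - 5) = -8 + 14 = 6)
G(14)*(L(8) + √(-7 + 116)) = 6*((3 - 1*8) + √(-7 + 116)) = 6*((3 - 8) + √109) = 6*(-5 + √109) = -30 + 6*√109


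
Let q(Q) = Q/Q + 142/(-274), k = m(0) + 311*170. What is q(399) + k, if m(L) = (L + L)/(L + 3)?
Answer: 7243256/137 ≈ 52871.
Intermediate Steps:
m(L) = 2*L/(3 + L) (m(L) = (2*L)/(3 + L) = 2*L/(3 + L))
k = 52870 (k = 2*0/(3 + 0) + 311*170 = 2*0/3 + 52870 = 2*0*(⅓) + 52870 = 0 + 52870 = 52870)
q(Q) = 66/137 (q(Q) = 1 + 142*(-1/274) = 1 - 71/137 = 66/137)
q(399) + k = 66/137 + 52870 = 7243256/137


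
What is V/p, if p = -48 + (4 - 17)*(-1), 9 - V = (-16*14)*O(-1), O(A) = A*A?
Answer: -233/35 ≈ -6.6571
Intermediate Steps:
O(A) = A**2
V = 233 (V = 9 - (-16*14)*(-1)**2 = 9 - (-224) = 9 - 1*(-224) = 9 + 224 = 233)
p = -35 (p = -48 - 13*(-1) = -48 + 13 = -35)
V/p = 233/(-35) = 233*(-1/35) = -233/35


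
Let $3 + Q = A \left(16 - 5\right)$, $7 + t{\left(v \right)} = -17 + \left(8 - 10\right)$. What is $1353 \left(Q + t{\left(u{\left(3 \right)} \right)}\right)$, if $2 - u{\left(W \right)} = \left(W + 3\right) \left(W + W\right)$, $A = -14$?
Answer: $-247599$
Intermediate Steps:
$u{\left(W \right)} = 2 - 2 W \left(3 + W\right)$ ($u{\left(W \right)} = 2 - \left(W + 3\right) \left(W + W\right) = 2 - \left(3 + W\right) 2 W = 2 - 2 W \left(3 + W\right)$)
$t{\left(v \right)} = -26$ ($t{\left(v \right)} = -7 + \left(-17 + \left(8 - 10\right)\right) = -7 - 19 = -26$)
$Q = -157$ ($Q = -3 - 14 \left(16 - 5\right) = -3 - 154 = -157$)
$1353 \left(Q + t{\left(u{\left(3 \right)} \right)}\right) = 1353 \left(-157 - 26\right) = 1353 \left(-183\right) = -247599$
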